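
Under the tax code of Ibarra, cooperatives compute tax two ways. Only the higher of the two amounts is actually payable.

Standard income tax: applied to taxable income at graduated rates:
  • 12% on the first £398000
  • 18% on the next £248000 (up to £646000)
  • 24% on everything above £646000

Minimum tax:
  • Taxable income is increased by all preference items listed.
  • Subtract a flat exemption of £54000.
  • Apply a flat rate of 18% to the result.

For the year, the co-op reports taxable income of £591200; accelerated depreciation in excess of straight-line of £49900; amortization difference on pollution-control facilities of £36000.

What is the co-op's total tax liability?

Standard income tax:
  £398000 × 12% = £47760
  £193200 × 18% = £34776
  → £82536

Minimum tax:
  Adjusted income: £591200 + £49900 + £36000 = £677100
  Less exemption £54000 → base £623100
  £623100 × 18% = £112158

£112158 > £82536, so the minimum tax is the binding amount.

£112158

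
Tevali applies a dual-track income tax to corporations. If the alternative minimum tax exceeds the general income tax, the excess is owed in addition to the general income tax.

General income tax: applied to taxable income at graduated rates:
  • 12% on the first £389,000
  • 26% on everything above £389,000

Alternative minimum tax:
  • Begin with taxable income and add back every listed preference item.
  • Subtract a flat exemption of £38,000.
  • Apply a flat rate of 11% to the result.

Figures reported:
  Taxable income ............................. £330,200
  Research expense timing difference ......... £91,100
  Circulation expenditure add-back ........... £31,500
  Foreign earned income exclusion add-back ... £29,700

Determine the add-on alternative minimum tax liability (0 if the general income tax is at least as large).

£9,271

Alternative minimum tax:
  Adjusted income: £330,200 + £91,100 + £31,500 + £29,700 = £482,500
  Less exemption £38,000 → base £444,500
  £444,500 × 11% = £48,895

General income tax:
  £330,200 × 12% = £39,624

Excess of alternative minimum tax over general income tax: £48,895 − £39,624 = £9,271.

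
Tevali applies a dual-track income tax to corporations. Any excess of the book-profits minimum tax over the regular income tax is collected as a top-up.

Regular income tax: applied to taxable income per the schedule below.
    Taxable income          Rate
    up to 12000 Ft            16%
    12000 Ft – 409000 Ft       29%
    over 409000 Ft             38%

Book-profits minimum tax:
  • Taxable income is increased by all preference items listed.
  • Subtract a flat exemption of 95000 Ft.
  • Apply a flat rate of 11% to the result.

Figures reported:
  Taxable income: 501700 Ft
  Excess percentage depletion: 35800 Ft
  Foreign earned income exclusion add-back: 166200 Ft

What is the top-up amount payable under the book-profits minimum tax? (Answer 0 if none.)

Book-profits minimum tax:
  Adjusted income: 501700 Ft + 35800 Ft + 166200 Ft = 703700 Ft
  Less exemption 95000 Ft → base 608700 Ft
  608700 Ft × 11% = 66957 Ft

Regular income tax:
  12000 Ft × 16% = 1920 Ft
  397000 Ft × 29% = 115130 Ft
  92700 Ft × 38% = 35226 Ft
  → 152276 Ft

66957 Ft ≤ 152276 Ft, so no add-on is due.

0 Ft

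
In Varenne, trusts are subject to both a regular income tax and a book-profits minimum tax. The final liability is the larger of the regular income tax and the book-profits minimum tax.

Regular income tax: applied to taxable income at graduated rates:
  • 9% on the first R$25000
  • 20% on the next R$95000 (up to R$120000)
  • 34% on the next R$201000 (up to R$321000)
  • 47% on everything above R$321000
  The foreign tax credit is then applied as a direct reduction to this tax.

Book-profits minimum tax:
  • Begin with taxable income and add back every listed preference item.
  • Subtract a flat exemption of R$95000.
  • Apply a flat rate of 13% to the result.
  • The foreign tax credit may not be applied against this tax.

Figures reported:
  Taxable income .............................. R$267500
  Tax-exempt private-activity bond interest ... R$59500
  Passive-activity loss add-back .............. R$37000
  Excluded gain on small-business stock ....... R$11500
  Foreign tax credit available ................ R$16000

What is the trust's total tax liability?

Book-profits minimum tax:
  Adjusted income: R$267500 + R$59500 + R$37000 + R$11500 = R$375500
  Less exemption R$95000 → base R$280500
  R$280500 × 13% = R$36465

Regular income tax:
  R$25000 × 9% = R$2250
  R$95000 × 20% = R$19000
  R$147500 × 34% = R$50150
  → R$71400
  Less foreign tax credit R$16000 → R$55400

R$55400 > R$36465, so the regular income tax governs.

R$55400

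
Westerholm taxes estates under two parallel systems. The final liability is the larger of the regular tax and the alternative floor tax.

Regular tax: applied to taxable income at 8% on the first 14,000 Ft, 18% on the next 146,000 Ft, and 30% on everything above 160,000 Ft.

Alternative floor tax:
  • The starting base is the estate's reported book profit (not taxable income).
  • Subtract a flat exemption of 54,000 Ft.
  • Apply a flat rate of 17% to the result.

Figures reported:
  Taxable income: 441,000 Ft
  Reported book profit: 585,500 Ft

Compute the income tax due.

111,700 Ft

Regular tax:
  14,000 Ft × 8% = 1,120 Ft
  146,000 Ft × 18% = 26,280 Ft
  281,000 Ft × 30% = 84,300 Ft
  → 111,700 Ft

Alternative floor tax:
  Base (reported book profit): 585,500 Ft
  Less exemption 54,000 Ft → base 531,500 Ft
  531,500 Ft × 17% = 90,355 Ft

111,700 Ft > 90,355 Ft, so the regular tax governs.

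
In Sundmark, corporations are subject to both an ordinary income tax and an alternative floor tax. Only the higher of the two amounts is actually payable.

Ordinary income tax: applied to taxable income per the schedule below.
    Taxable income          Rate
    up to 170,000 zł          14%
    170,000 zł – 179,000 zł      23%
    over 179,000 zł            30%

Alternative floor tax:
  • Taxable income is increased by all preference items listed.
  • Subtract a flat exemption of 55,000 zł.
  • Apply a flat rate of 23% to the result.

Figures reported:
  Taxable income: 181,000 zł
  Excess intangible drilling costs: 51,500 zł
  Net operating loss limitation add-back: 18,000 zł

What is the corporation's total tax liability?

44,965 zł

Ordinary income tax:
  170,000 zł × 14% = 23,800 zł
  9,000 zł × 23% = 2,070 zł
  2,000 zł × 30% = 600 zł
  → 26,470 zł

Alternative floor tax:
  Adjusted income: 181,000 zł + 51,500 zł + 18,000 zł = 250,500 zł
  Less exemption 55,000 zł → base 195,500 zł
  195,500 zł × 23% = 44,965 zł

44,965 zł > 26,470 zł, so the alternative floor tax is the binding amount.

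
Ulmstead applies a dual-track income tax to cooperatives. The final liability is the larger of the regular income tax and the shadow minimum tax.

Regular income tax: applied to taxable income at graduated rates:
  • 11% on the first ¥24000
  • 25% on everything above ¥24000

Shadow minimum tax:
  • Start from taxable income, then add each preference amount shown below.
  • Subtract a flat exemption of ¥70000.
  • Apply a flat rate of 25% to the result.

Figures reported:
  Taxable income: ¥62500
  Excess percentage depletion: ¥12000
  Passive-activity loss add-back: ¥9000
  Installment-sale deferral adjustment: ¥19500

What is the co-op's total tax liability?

¥12265

Regular income tax:
  ¥24000 × 11% = ¥2640
  ¥38500 × 25% = ¥9625
  → ¥12265

Shadow minimum tax:
  Adjusted income: ¥62500 + ¥12000 + ¥9000 + ¥19500 = ¥103000
  Less exemption ¥70000 → base ¥33000
  ¥33000 × 25% = ¥8250

¥12265 > ¥8250, so the regular income tax governs.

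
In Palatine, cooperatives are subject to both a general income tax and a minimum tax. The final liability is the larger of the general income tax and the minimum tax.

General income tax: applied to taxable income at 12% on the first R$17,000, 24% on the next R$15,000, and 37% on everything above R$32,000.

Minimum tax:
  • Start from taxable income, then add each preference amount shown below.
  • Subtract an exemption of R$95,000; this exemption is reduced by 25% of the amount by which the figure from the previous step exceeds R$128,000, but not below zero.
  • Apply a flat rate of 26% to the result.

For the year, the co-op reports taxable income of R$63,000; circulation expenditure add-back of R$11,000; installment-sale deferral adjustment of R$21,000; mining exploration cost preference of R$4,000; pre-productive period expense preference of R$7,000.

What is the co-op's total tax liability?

General income tax:
  R$17,000 × 12% = R$2,040
  R$15,000 × 24% = R$3,600
  R$31,000 × 37% = R$11,470
  → R$17,110

Minimum tax:
  Adjusted income: R$63,000 + R$11,000 + R$21,000 + R$4,000 + R$7,000 = R$106,000
  Exemption: R$106,000 ≤ R$128,000, so full R$95,000 applies
  Base: R$106,000 − R$95,000 = R$11,000
  R$11,000 × 26% = R$2,860

R$17,110 > R$2,860, so the general income tax governs.

R$17,110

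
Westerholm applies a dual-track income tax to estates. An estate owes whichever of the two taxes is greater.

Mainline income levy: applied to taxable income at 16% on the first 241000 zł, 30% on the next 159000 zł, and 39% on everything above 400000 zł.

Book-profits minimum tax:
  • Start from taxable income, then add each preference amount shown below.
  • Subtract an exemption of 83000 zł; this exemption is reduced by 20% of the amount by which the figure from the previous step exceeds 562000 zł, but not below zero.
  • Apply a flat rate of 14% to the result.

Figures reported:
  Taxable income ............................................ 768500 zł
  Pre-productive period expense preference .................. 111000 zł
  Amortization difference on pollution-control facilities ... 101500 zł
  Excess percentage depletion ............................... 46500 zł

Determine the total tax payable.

229975 zł

Book-profits minimum tax:
  Adjusted income: 768500 zł + 111000 zł + 101500 zł + 46500 zł = 1027500 zł
  Exemption: 20% × (1027500 zł − 562000 zł) = 93100 zł ≥ 83000 zł, so the exemption is fully phased out
  Base: 1027500 zł − 0 zł = 1027500 zł
  1027500 zł × 14% = 143850 zł

Mainline income levy:
  241000 zł × 16% = 38560 zł
  159000 zł × 30% = 47700 zł
  368500 zł × 39% = 143715 zł
  → 229975 zł

229975 zł > 143850 zł, so the mainline income levy governs.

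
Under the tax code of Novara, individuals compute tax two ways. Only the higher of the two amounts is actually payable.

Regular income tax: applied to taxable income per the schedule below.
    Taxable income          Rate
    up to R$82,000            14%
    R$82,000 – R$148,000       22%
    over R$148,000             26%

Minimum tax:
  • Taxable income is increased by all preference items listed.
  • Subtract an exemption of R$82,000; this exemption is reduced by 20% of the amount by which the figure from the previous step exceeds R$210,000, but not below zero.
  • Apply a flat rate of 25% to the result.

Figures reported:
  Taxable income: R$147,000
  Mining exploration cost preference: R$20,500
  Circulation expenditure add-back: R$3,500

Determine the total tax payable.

Minimum tax:
  Adjusted income: R$147,000 + R$20,500 + R$3,500 = R$171,000
  Exemption: R$171,000 ≤ R$210,000, so full R$82,000 applies
  Base: R$171,000 − R$82,000 = R$89,000
  R$89,000 × 25% = R$22,250

Regular income tax:
  R$82,000 × 14% = R$11,480
  R$65,000 × 22% = R$14,300
  → R$25,780

R$25,780 > R$22,250, so the regular income tax governs.

R$25,780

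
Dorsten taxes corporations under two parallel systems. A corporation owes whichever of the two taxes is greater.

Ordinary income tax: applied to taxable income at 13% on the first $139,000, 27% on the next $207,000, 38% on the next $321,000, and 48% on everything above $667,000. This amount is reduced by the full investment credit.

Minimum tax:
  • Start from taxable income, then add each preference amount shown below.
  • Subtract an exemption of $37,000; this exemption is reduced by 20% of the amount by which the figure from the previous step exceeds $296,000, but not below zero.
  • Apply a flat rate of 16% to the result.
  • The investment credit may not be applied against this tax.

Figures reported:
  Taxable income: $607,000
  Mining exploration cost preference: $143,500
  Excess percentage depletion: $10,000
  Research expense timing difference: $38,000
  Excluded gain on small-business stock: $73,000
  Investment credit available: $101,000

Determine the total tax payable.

$139,440

Minimum tax:
  Adjusted income: $607,000 + $143,500 + $10,000 + $38,000 + $73,000 = $871,500
  Exemption: 20% × ($871,500 − $296,000) = $115,100 ≥ $37,000, so the exemption is fully phased out
  Base: $871,500 − $0 = $871,500
  $871,500 × 16% = $139,440

Ordinary income tax:
  $139,000 × 13% = $18,070
  $207,000 × 27% = $55,890
  $261,000 × 38% = $99,180
  → $173,140
  Less investment credit $101,000 → $72,140

$139,440 > $72,140, so the minimum tax is the binding amount.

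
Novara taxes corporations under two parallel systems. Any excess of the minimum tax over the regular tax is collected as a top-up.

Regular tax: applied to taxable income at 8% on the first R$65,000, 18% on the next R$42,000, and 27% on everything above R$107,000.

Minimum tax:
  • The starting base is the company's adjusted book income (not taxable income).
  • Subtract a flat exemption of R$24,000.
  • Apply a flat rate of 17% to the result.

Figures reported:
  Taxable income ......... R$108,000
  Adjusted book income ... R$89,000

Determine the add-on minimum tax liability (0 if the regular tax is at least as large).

R$0

Minimum tax:
  Base (adjusted book income): R$89,000
  Less exemption R$24,000 → base R$65,000
  R$65,000 × 17% = R$11,050

Regular tax:
  R$65,000 × 8% = R$5,200
  R$42,000 × 18% = R$7,560
  R$1,000 × 27% = R$270
  → R$13,030

R$11,050 ≤ R$13,030, so no add-on is due.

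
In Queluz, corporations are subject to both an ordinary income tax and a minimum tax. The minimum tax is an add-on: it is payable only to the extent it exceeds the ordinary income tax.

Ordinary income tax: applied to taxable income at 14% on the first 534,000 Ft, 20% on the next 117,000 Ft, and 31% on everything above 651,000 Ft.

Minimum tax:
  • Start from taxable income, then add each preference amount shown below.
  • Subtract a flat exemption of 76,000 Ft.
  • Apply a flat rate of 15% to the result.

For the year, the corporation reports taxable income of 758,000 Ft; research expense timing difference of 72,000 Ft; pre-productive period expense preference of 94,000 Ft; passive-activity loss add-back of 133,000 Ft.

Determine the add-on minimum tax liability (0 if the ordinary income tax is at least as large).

Ordinary income tax:
  534,000 Ft × 14% = 74,760 Ft
  117,000 Ft × 20% = 23,400 Ft
  107,000 Ft × 31% = 33,170 Ft
  → 131,330 Ft

Minimum tax:
  Adjusted income: 758,000 Ft + 72,000 Ft + 94,000 Ft + 133,000 Ft = 1,057,000 Ft
  Less exemption 76,000 Ft → base 981,000 Ft
  981,000 Ft × 15% = 147,150 Ft

Excess of minimum tax over ordinary income tax: 147,150 Ft − 131,330 Ft = 15,820 Ft.

15,820 Ft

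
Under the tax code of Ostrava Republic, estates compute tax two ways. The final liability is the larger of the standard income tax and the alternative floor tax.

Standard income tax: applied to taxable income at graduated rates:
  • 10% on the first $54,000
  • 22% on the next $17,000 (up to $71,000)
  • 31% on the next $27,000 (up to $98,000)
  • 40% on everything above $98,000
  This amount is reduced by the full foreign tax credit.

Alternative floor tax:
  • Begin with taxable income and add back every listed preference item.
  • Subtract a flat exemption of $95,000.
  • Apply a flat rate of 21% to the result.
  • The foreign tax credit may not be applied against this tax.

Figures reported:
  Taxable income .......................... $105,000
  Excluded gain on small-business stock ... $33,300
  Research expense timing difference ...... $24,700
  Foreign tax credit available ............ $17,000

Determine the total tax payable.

Standard income tax:
  $54,000 × 10% = $5,400
  $17,000 × 22% = $3,740
  $27,000 × 31% = $8,370
  $7,000 × 40% = $2,800
  → $20,310
  Less foreign tax credit $17,000 → $3,310

Alternative floor tax:
  Adjusted income: $105,000 + $33,300 + $24,700 = $163,000
  Less exemption $95,000 → base $68,000
  $68,000 × 21% = $14,280

$14,280 > $3,310, so the alternative floor tax is the binding amount.

$14,280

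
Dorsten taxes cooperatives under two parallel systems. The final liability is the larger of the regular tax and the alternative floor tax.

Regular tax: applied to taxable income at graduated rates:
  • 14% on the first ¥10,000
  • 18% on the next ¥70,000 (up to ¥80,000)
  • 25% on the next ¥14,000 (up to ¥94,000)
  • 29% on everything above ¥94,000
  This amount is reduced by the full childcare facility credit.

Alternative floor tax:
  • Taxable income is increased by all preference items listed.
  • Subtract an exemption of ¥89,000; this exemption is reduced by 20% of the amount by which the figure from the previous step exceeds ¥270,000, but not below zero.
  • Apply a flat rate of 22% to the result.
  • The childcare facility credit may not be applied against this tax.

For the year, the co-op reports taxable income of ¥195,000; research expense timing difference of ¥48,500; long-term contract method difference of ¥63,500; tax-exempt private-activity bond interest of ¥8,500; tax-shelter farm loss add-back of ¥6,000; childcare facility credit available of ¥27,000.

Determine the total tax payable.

¥53,416

Regular tax:
  ¥10,000 × 14% = ¥1,400
  ¥70,000 × 18% = ¥12,600
  ¥14,000 × 25% = ¥3,500
  ¥101,000 × 29% = ¥29,290
  → ¥46,790
  Less childcare facility credit ¥27,000 → ¥19,790

Alternative floor tax:
  Adjusted income: ¥195,000 + ¥48,500 + ¥63,500 + ¥8,500 + ¥6,000 = ¥321,500
  Exemption: ¥89,000 − 20% × (¥321,500 − ¥270,000) = ¥89,000 − ¥10,300 = ¥78,700
  Base: ¥321,500 − ¥78,700 = ¥242,800
  ¥242,800 × 22% = ¥53,416

¥53,416 > ¥19,790, so the alternative floor tax is the binding amount.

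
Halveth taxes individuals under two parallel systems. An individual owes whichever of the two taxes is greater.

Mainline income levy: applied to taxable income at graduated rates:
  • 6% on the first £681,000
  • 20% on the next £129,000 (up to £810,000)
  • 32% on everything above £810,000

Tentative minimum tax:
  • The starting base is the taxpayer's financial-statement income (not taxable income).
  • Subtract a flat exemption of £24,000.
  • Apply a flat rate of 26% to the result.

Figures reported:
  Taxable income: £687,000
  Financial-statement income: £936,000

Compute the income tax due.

Mainline income levy:
  £681,000 × 6% = £40,860
  £6,000 × 20% = £1,200
  → £42,060

Tentative minimum tax:
  Base (financial-statement income): £936,000
  Less exemption £24,000 → base £912,000
  £912,000 × 26% = £237,120

£237,120 > £42,060, so the tentative minimum tax is the binding amount.

£237,120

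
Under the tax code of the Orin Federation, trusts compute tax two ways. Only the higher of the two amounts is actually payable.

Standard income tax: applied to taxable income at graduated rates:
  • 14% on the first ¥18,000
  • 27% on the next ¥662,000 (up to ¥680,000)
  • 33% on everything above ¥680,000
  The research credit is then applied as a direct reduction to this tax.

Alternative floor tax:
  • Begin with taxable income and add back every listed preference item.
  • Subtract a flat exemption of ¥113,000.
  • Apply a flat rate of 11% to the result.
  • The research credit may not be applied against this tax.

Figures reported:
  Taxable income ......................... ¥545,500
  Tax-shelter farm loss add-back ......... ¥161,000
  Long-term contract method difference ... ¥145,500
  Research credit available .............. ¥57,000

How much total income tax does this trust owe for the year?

¥87,945

Alternative floor tax:
  Adjusted income: ¥545,500 + ¥161,000 + ¥145,500 = ¥852,000
  Less exemption ¥113,000 → base ¥739,000
  ¥739,000 × 11% = ¥81,290

Standard income tax:
  ¥18,000 × 14% = ¥2,520
  ¥527,500 × 27% = ¥142,425
  → ¥144,945
  Less research credit ¥57,000 → ¥87,945

¥87,945 > ¥81,290, so the standard income tax governs.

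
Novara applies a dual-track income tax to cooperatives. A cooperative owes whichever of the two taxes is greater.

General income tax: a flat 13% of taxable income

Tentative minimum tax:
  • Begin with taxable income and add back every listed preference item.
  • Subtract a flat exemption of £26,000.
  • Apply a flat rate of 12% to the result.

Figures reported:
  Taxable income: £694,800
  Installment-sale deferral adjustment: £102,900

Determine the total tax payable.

General income tax:
  £694,800 × 13% = £90,324

Tentative minimum tax:
  Adjusted income: £694,800 + £102,900 = £797,700
  Less exemption £26,000 → base £771,700
  £771,700 × 12% = £92,604

£92,604 > £90,324, so the tentative minimum tax is the binding amount.

£92,604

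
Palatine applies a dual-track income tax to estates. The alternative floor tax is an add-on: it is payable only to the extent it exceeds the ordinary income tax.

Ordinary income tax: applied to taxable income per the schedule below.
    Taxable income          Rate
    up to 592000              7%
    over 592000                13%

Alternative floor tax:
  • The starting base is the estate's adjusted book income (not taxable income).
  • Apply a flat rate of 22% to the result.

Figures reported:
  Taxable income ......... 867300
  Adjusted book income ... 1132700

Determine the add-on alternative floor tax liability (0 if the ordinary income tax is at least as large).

171965

Ordinary income tax:
  592000 × 7% = 41440
  275300 × 13% = 35789
  → 77229

Alternative floor tax:
  Base (adjusted book income): 1132700
  1132700 × 22% = 249194

Excess of alternative floor tax over ordinary income tax: 249194 − 77229 = 171965.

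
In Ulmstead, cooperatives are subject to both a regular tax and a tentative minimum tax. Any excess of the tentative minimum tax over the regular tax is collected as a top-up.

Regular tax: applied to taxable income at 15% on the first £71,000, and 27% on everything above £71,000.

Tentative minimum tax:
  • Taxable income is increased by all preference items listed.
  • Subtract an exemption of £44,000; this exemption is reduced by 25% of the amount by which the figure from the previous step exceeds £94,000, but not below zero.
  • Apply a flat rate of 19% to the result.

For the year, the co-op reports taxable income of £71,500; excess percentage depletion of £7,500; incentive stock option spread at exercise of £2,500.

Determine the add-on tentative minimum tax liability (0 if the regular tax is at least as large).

Tentative minimum tax:
  Adjusted income: £71,500 + £7,500 + £2,500 = £81,500
  Exemption: £81,500 ≤ £94,000, so full £44,000 applies
  Base: £81,500 − £44,000 = £37,500
  £37,500 × 19% = £7,125

Regular tax:
  £71,000 × 15% = £10,650
  £500 × 27% = £135
  → £10,785

£7,125 ≤ £10,785, so no add-on is due.

£0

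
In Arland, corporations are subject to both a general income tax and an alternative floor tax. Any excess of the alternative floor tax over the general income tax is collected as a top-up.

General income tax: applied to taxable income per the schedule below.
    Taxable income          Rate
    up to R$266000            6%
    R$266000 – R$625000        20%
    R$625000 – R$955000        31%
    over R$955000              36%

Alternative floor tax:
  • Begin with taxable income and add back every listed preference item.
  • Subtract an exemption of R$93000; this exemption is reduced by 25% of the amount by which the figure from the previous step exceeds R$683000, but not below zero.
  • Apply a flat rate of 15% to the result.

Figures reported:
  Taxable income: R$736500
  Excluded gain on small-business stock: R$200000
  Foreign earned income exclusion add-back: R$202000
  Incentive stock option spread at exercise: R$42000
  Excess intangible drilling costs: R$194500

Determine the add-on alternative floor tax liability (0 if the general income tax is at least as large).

Alternative floor tax:
  Adjusted income: R$736500 + R$200000 + R$202000 + R$42000 + R$194500 = R$1375000
  Exemption: 25% × (R$1375000 − R$683000) = R$173000 ≥ R$93000, so the exemption is fully phased out
  Base: R$1375000 − R$0 = R$1375000
  R$1375000 × 15% = R$206250

General income tax:
  R$266000 × 6% = R$15960
  R$359000 × 20% = R$71800
  R$111500 × 31% = R$34565
  → R$122325

Excess of alternative floor tax over general income tax: R$206250 − R$122325 = R$83925.

R$83925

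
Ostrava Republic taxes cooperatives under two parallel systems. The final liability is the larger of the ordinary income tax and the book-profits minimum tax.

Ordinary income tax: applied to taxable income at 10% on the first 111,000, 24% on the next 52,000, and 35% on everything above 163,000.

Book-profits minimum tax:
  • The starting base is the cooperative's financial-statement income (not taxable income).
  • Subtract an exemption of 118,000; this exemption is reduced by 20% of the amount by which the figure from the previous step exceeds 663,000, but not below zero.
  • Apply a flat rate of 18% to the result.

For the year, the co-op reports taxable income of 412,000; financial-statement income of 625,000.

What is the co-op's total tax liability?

110,730

Book-profits minimum tax:
  Base (financial-statement income): 625,000
  Exemption: 625,000 ≤ 663,000, so full 118,000 applies
  Base: 625,000 − 118,000 = 507,000
  507,000 × 18% = 91,260

Ordinary income tax:
  111,000 × 10% = 11,100
  52,000 × 24% = 12,480
  249,000 × 35% = 87,150
  → 110,730

110,730 > 91,260, so the ordinary income tax governs.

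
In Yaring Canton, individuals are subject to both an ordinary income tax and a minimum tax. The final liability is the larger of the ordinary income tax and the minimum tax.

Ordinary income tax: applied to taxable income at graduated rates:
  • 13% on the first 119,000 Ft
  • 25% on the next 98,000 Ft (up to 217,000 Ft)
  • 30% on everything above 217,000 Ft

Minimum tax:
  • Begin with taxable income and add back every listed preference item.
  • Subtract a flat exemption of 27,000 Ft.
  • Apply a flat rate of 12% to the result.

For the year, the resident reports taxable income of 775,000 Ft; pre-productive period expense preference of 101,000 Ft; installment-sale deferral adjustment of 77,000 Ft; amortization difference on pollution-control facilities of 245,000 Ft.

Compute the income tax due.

Minimum tax:
  Adjusted income: 775,000 Ft + 101,000 Ft + 77,000 Ft + 245,000 Ft = 1,198,000 Ft
  Less exemption 27,000 Ft → base 1,171,000 Ft
  1,171,000 Ft × 12% = 140,520 Ft

Ordinary income tax:
  119,000 Ft × 13% = 15,470 Ft
  98,000 Ft × 25% = 24,500 Ft
  558,000 Ft × 30% = 167,400 Ft
  → 207,370 Ft

207,370 Ft > 140,520 Ft, so the ordinary income tax governs.

207,370 Ft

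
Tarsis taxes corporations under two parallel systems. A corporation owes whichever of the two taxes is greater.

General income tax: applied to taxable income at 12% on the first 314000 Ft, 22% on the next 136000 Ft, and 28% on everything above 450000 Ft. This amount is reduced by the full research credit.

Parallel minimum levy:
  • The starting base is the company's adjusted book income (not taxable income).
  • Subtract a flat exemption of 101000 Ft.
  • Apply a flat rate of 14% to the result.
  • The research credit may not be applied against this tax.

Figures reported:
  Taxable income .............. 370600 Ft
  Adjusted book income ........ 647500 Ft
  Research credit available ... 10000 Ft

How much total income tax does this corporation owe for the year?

76510 Ft

Parallel minimum levy:
  Base (adjusted book income): 647500 Ft
  Less exemption 101000 Ft → base 546500 Ft
  546500 Ft × 14% = 76510 Ft

General income tax:
  314000 Ft × 12% = 37680 Ft
  56600 Ft × 22% = 12452 Ft
  → 50132 Ft
  Less research credit 10000 Ft → 40132 Ft

76510 Ft > 40132 Ft, so the parallel minimum levy is the binding amount.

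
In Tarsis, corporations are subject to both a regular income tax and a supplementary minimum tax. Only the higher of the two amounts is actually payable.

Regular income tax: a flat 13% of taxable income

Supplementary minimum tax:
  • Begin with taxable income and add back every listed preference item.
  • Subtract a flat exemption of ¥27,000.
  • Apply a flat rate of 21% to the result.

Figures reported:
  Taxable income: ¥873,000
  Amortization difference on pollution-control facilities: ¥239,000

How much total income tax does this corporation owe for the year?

Supplementary minimum tax:
  Adjusted income: ¥873,000 + ¥239,000 = ¥1,112,000
  Less exemption ¥27,000 → base ¥1,085,000
  ¥1,085,000 × 21% = ¥227,850

Regular income tax:
  ¥873,000 × 13% = ¥113,490

¥227,850 > ¥113,490, so the supplementary minimum tax is the binding amount.

¥227,850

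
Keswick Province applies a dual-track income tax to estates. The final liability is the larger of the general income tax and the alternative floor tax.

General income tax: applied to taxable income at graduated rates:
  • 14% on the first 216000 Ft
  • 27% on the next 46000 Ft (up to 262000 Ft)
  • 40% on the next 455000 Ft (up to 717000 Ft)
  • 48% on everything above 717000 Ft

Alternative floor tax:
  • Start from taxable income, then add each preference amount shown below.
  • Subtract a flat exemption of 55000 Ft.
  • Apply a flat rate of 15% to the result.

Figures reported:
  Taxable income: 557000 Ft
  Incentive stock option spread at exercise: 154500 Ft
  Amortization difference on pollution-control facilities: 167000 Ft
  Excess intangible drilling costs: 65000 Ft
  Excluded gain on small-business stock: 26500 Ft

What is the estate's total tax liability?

Alternative floor tax:
  Adjusted income: 557000 Ft + 154500 Ft + 167000 Ft + 65000 Ft + 26500 Ft = 970000 Ft
  Less exemption 55000 Ft → base 915000 Ft
  915000 Ft × 15% = 137250 Ft

General income tax:
  216000 Ft × 14% = 30240 Ft
  46000 Ft × 27% = 12420 Ft
  295000 Ft × 40% = 118000 Ft
  → 160660 Ft

160660 Ft > 137250 Ft, so the general income tax governs.

160660 Ft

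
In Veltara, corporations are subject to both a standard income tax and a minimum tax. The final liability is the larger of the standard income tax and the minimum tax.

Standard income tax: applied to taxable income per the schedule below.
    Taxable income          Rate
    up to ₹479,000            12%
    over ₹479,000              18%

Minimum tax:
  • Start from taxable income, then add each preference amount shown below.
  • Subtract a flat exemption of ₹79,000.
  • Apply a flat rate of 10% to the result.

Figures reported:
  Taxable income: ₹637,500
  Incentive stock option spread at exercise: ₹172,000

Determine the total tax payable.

Standard income tax:
  ₹479,000 × 12% = ₹57,480
  ₹158,500 × 18% = ₹28,530
  → ₹86,010

Minimum tax:
  Adjusted income: ₹637,500 + ₹172,000 = ₹809,500
  Less exemption ₹79,000 → base ₹730,500
  ₹730,500 × 10% = ₹73,050

₹86,010 > ₹73,050, so the standard income tax governs.

₹86,010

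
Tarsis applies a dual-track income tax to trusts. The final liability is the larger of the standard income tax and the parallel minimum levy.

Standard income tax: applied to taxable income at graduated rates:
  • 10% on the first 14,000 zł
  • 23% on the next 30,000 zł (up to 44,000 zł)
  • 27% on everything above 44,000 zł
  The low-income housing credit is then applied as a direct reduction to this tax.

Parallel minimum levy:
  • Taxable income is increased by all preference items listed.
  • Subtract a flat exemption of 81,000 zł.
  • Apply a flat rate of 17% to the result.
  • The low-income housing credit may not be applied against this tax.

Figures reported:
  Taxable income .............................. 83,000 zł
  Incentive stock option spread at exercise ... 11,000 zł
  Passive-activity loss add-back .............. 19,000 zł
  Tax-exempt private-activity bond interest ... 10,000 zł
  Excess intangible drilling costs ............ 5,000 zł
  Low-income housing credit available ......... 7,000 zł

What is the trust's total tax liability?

11,830 zł

Standard income tax:
  14,000 zł × 10% = 1,400 zł
  30,000 zł × 23% = 6,900 zł
  39,000 zł × 27% = 10,530 zł
  → 18,830 zł
  Less low-income housing credit 7,000 zł → 11,830 zł

Parallel minimum levy:
  Adjusted income: 83,000 zł + 11,000 zł + 19,000 zł + 10,000 zł + 5,000 zł = 128,000 zł
  Less exemption 81,000 zł → base 47,000 zł
  47,000 zł × 17% = 7,990 zł

11,830 zł > 7,990 zł, so the standard income tax governs.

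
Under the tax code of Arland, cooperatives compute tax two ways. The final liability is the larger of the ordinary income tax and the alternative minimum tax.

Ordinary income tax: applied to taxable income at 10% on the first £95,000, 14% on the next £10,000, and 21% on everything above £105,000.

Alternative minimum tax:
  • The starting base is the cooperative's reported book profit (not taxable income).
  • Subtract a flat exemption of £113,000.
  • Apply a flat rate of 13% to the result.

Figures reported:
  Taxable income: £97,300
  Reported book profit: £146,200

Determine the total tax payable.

£9,822

Alternative minimum tax:
  Base (reported book profit): £146,200
  Less exemption £113,000 → base £33,200
  £33,200 × 13% = £4,316

Ordinary income tax:
  £95,000 × 10% = £9,500
  £2,300 × 14% = £322
  → £9,822

£9,822 > £4,316, so the ordinary income tax governs.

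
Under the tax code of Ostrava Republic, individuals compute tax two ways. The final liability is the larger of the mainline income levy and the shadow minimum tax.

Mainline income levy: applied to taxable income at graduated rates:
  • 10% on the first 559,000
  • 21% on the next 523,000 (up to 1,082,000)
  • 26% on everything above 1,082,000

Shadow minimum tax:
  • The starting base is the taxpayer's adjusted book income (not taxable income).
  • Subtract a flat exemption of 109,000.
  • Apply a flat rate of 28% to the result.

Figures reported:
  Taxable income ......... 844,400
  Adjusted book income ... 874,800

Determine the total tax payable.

214,424

Shadow minimum tax:
  Base (adjusted book income): 874,800
  Less exemption 109,000 → base 765,800
  765,800 × 28% = 214,424

Mainline income levy:
  559,000 × 10% = 55,900
  285,400 × 21% = 59,934
  → 115,834

214,424 > 115,834, so the shadow minimum tax is the binding amount.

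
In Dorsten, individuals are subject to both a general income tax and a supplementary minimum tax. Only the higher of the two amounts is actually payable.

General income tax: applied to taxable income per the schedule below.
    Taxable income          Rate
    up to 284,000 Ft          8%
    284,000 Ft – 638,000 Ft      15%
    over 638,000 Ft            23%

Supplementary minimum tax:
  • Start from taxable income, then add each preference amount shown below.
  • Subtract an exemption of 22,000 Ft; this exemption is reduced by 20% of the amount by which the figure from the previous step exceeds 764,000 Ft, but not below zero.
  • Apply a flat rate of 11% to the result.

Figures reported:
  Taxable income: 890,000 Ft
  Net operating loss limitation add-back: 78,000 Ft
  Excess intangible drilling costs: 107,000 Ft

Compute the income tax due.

133,780 Ft

Supplementary minimum tax:
  Adjusted income: 890,000 Ft + 78,000 Ft + 107,000 Ft = 1,075,000 Ft
  Exemption: 20% × (1,075,000 Ft − 764,000 Ft) = 62,200 Ft ≥ 22,000 Ft, so the exemption is fully phased out
  Base: 1,075,000 Ft − 0 Ft = 1,075,000 Ft
  1,075,000 Ft × 11% = 118,250 Ft

General income tax:
  284,000 Ft × 8% = 22,720 Ft
  354,000 Ft × 15% = 53,100 Ft
  252,000 Ft × 23% = 57,960 Ft
  → 133,780 Ft

133,780 Ft > 118,250 Ft, so the general income tax governs.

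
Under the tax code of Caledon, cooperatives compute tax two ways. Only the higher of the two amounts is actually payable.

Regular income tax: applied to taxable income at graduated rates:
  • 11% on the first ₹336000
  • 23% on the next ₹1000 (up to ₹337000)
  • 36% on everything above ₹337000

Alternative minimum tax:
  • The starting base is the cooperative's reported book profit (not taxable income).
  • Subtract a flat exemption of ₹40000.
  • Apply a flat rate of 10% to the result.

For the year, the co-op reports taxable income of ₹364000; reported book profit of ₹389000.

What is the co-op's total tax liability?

Alternative minimum tax:
  Base (reported book profit): ₹389000
  Less exemption ₹40000 → base ₹349000
  ₹349000 × 10% = ₹34900

Regular income tax:
  ₹336000 × 11% = ₹36960
  ₹1000 × 23% = ₹230
  ₹27000 × 36% = ₹9720
  → ₹46910

₹46910 > ₹34900, so the regular income tax governs.

₹46910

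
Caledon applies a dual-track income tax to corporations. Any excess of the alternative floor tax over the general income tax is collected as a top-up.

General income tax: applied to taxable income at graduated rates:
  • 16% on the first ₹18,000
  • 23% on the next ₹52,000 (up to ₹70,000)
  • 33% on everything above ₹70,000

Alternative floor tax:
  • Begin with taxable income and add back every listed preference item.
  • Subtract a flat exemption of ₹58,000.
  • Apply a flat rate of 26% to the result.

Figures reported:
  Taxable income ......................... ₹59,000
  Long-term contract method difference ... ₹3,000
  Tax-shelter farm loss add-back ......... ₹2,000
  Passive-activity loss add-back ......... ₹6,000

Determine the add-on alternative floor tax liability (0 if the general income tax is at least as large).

₹0

Alternative floor tax:
  Adjusted income: ₹59,000 + ₹3,000 + ₹2,000 + ₹6,000 = ₹70,000
  Less exemption ₹58,000 → base ₹12,000
  ₹12,000 × 26% = ₹3,120

General income tax:
  ₹18,000 × 16% = ₹2,880
  ₹41,000 × 23% = ₹9,430
  → ₹12,310

₹3,120 ≤ ₹12,310, so no add-on is due.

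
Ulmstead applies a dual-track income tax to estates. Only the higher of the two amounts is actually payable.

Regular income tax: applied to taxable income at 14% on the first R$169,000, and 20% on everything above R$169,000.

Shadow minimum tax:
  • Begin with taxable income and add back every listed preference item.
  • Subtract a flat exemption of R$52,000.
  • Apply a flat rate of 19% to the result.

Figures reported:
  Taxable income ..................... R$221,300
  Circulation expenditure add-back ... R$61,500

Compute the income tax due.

Shadow minimum tax:
  Adjusted income: R$221,300 + R$61,500 = R$282,800
  Less exemption R$52,000 → base R$230,800
  R$230,800 × 19% = R$43,852

Regular income tax:
  R$169,000 × 14% = R$23,660
  R$52,300 × 20% = R$10,460
  → R$34,120

R$43,852 > R$34,120, so the shadow minimum tax is the binding amount.

R$43,852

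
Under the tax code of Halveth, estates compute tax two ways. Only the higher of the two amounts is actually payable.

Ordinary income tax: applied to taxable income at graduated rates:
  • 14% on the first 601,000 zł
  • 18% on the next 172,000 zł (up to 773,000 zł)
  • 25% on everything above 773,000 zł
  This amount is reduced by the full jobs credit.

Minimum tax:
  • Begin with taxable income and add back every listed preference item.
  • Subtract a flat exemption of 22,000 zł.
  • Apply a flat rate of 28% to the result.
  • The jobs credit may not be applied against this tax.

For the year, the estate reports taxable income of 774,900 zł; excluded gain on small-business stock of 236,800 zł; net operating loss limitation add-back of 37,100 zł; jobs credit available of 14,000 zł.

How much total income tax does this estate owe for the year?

287,504 zł

Ordinary income tax:
  601,000 zł × 14% = 84,140 zł
  172,000 zł × 18% = 30,960 zł
  1,900 zł × 25% = 475 zł
  → 115,575 zł
  Less jobs credit 14,000 zł → 101,575 zł

Minimum tax:
  Adjusted income: 774,900 zł + 236,800 zł + 37,100 zł = 1,048,800 zł
  Less exemption 22,000 zł → base 1,026,800 zł
  1,026,800 zł × 28% = 287,504 zł

287,504 zł > 101,575 zł, so the minimum tax is the binding amount.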